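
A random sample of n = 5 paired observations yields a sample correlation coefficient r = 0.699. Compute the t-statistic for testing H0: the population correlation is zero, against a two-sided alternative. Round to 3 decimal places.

t = r·√(n−2) / √(1−r²) with r = 0.699, n = 5
  = 0.699·√3 / √(1 − 0.488601)
  = 0.699·1.732051 / 0.715122
  = 1.210704 / 0.715122 = 1.693

1.693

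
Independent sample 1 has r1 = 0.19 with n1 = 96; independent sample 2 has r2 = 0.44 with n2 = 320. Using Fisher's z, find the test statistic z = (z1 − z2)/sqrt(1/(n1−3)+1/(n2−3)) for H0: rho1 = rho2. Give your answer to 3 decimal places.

z1 = atanh(0.19) = 0.192337,  z2 = atanh(0.44) = 0.472231
SE = √(1/(n1−3) + 1/(n2−3)) = √(1/93 + 1/317) = √(0.0107527 + 0.0031546) = √0.0139073 = 0.117929
z = (z1 − z2)/SE = (0.192337 − 0.472231) / 0.117929 = -0.279894 / 0.117929 = -2.373

-2.373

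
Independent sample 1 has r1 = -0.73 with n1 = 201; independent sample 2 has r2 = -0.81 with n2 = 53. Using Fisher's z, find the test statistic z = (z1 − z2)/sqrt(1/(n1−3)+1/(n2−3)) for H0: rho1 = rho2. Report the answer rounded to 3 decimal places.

1.253

Fisher z-transforms: z1 = atanh(-0.73) = -0.928727, z2 = atanh(-0.81) = -1.127029; difference d = 0.198302
Var(d) = 1/198 + 1/50 = 0.0050505 + 0.0200000 = 0.0250505
z = d/√Var(d) = 0.198302 / √0.0250505 = 0.198302 / 0.158273 = 1.253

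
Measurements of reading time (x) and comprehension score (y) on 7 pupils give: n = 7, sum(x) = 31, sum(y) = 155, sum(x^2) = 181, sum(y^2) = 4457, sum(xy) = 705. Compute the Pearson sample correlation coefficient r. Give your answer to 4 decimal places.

0.0877

S_xy = nΣxy − ΣxΣy = 7·705 − 31·155 = 4935 − 4805 = 130
S_xx = nΣx² − (Σx)² = 7·181 − 31² = 1267 − 961 = 306
S_yy = nΣy² − (Σy)² = 7·4457 − 155² = 31199 − 24025 = 7174
r = S_xy / √(S_xx·S_yy) = 130 / √(306·7174) = 130 / √2195244 = 130 / 1481.6356 = 0.0877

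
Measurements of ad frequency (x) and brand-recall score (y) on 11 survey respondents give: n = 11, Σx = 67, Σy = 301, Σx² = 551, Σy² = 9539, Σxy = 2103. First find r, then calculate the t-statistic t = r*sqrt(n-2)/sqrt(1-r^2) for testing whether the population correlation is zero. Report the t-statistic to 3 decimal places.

2.402

Numerator: nΣxy − (Σx)(Σy) = 11·2103 − (67)(301) = 2966
Denominator: √[(nΣx²−(Σx)²)(nΣy²−(Σy)²)]
  nΣx²−(Σx)² = 11·551 − 4489 = 1572;  nΣy²−(Σy)² = 11·9539 − 90601 = 14328
  √(1572·14328) = √22523616 = 4745.9052
r = 2966 / 4745.9052 = 0.6250
t = r·√(n−2)/√(1−r²) = 0.6250·√9 / √(1−0.390625) = 1.875000 / 0.780625 = 2.402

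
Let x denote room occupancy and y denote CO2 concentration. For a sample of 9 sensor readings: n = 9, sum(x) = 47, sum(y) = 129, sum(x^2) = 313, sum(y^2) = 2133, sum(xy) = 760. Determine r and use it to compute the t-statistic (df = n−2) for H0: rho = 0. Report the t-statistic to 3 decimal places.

S_xy = nΣxy − ΣxΣy = 9·760 − 47·129 = 6840 − 6063 = 777
S_xx = nΣx² − (Σx)² = 9·313 − 47² = 2817 − 2209 = 608
S_yy = nΣy² − (Σy)² = 9·2133 − 129² = 19197 − 16641 = 2556
r = S_xy / √(S_xx·S_yy) = 777 / √(608·2556) = 777 / √1554048 = 777 / 1246.6146 = 0.6233
t = r·√(n−2)/√(1−r²) = 0.6233·√7 / √(1−0.388503) = 1.649097 / 0.781983 = 2.109

2.109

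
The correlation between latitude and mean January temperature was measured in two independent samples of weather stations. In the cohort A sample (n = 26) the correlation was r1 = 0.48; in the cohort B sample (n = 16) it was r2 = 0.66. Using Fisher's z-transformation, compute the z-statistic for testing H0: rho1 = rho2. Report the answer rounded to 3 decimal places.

Fisher z-transforms: z1 = atanh(0.48) = 0.522984, z2 = atanh(0.66) = 0.792814; difference d = -0.269830
Var(d) = 1/23 + 1/13 = 0.0434783 + 0.0769231 = 0.1204014
z = d/√Var(d) = -0.269830 / √0.1204014 = -0.269830 / 0.346989 = -0.778

-0.778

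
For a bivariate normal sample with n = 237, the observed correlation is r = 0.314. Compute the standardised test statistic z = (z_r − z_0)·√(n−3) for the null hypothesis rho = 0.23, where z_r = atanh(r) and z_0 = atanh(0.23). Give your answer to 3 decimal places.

1.389

Fisher z: atanh(0.314) = 0.324977, atanh(0.23) = 0.234189
z = (z_r − z_0)·√(n−3) = (0.324977 − 0.234189)·√234 = 0.090788 · 15.297059 = 1.389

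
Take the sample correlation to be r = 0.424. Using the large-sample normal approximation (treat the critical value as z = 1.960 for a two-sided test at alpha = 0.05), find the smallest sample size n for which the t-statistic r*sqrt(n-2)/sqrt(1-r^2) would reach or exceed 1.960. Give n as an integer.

20

r√(n−2)/√(1−r²) ≥ 1.960  ⇔  n−2 ≥ (1.960)²·(1−r²)/r²
(1−r²)/r² = (1−0.179776)/0.179776 = 4.5625
n ≥ 2 + 3.8416·4.5625 = 2 + 17.5273 = 19.5273
⌈19.5273⌉ = 20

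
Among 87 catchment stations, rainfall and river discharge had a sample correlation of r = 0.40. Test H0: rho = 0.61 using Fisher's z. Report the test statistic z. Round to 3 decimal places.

-2.615

z_r = atanh(0.40) = 0.423649,  z_0 = atanh(0.61) = 0.708921
SE = 1/√(n−3) = 1/√84 = 0.109109
z = (z_r − z_0)/SE = (0.423649 − 0.708921) / 0.109109 = -0.285272 / 0.109109 = -2.615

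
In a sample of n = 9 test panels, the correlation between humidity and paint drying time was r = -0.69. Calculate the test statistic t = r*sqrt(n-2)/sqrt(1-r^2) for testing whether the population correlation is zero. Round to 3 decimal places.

1 − r² = 1 − 0.4761 = 0.5239;  √(1−r²) = 0.723809
√(n−2) = √7 = 2.645751
t = r·√(n−2)/√(1−r²) = -0.69 · 2.645751 / 0.723809 = -2.522

-2.522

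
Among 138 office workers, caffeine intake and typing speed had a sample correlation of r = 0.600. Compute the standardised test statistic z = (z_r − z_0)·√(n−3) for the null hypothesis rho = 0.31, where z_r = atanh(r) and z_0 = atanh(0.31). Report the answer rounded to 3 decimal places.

4.329

z_r = atanh(0.600) = 0.693147,  z_0 = atanh(0.31) = 0.320545
SE = 1/√(n−3) = 1/√135 = 0.086066
z = (z_r − z_0)/SE = (0.693147 − 0.320545) / 0.086066 = 0.372602 / 0.086066 = 4.329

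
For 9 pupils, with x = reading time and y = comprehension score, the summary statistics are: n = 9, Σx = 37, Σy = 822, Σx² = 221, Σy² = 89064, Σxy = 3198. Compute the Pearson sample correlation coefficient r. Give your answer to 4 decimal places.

-0.1847

S_xy = nΣxy − ΣxΣy = 9·3198 − 37·822 = 28782 − 30414 = -1632
S_xx = nΣx² − (Σx)² = 9·221 − 37² = 1989 − 1369 = 620
S_yy = nΣy² − (Σy)² = 9·89064 − 822² = 801576 − 675684 = 125892
r = S_xy / √(S_xx·S_yy) = -1632 / √(620·125892) = -1632 / √78053040 = -1632 / 8834.7632 = -0.1847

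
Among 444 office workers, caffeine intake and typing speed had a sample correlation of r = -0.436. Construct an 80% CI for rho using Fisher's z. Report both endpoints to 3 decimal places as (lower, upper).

(-0.484, -0.385)

z_r = atanh(-0.436) = -0.467281;  SE = 1/√(n−3) = 1/√441 = 0.047619
z-limits: -0.467281 ± 1.282·0.047619 = -0.467281 ± 0.061048 = [-0.528329, -0.406233]
ρ-limits: (tanh -0.528329, tanh -0.406233) = (-0.484, -0.385)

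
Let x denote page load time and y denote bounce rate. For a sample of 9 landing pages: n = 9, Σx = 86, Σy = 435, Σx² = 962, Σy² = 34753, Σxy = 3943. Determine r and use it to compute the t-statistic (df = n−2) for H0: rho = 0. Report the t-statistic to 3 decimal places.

-0.412

Numerator: nΣxy − (Σx)(Σy) = 9·3943 − (86)(435) = -1923
Denominator: √[(nΣx²−(Σx)²)(nΣy²−(Σy)²)]
  nΣx²−(Σx)² = 9·962 − 7396 = 1262;  nΣy²−(Σy)² = 9·34753 − 189225 = 123552
  √(1262·123552) = √155922624 = 12486.8981
r = -1923 / 12486.8981 = -0.1540
t = r·√(n−2)/√(1−r²) = -0.1540·√7 / √(1−0.023716) = -0.407446 / 0.988071 = -0.412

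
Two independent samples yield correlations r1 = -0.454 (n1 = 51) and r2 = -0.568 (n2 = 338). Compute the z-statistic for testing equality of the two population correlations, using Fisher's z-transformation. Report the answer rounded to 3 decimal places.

1.003

z1 = atanh(-0.454) = -0.489727,  z2 = atanh(-0.568) = -0.644565
SE = √(1/(n1−3) + 1/(n2−3)) = √(1/48 + 1/335) = √(0.0208333 + 0.0029851) = √0.0238184 = 0.154332
z = (z1 − z2)/SE = (-0.489727 − (-0.644565)) / 0.154332 = 0.154838 / 0.154332 = 1.003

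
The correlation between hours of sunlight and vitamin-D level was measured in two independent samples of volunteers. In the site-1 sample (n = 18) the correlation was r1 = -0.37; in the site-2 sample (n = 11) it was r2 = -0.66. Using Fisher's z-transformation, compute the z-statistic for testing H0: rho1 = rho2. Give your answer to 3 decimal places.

0.924

Fisher z-transforms: z1 = atanh(-0.37) = -0.388423, z2 = atanh(-0.66) = -0.792814; difference d = 0.404391
Var(d) = 1/15 + 1/8 = 0.0666667 + 0.1250000 = 0.1916667
z = d/√Var(d) = 0.404391 / √0.1916667 = 0.404391 / 0.437798 = 0.924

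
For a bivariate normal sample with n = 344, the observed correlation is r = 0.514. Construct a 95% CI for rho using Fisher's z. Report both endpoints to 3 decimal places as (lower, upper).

Fisher z: z_r = atanh(r) = ½·ln((1+0.514)/(1−0.514)) = 0.568151
SE(z) = 1/√(n−3) = 1/√341 = 0.054153
95% ⇒ z* = 1.960; margin = 1.960·0.054153 = 0.106140
CI on z-scale: (0.462011, 0.674291)
Back-transform: tanh(0.462011) = 0.431722, tanh(0.674291) = 0.587795

(0.432, 0.588)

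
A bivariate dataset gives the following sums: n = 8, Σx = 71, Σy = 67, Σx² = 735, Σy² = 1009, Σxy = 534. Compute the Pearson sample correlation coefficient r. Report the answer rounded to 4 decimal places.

Numerator: nΣxy − (Σx)(Σy) = 8·534 − (71)(67) = -485
Denominator: √[(nΣx²−(Σx)²)(nΣy²−(Σy)²)]
  nΣx²−(Σx)² = 8·735 − 5041 = 839;  nΣy²−(Σy)² = 8·1009 − 4489 = 3583
  √(839·3583) = √3006137 = 1733.8215
r = -485 / 1733.8215 = -0.2797

-0.2797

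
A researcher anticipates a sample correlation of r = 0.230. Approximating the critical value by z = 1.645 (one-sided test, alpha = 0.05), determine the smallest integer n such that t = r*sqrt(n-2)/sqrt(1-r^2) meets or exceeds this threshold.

51

Need r·√(n−2)/√(1−r²) ≥ 1.645
√(n−2) ≥ 1.645·√(1−0.052900) / 0.230 = 1.645·0.973191 / 0.230 = 6.9604
n−2 ≥ 48.4472  ⇒  n ≥ 50.4472
Smallest integer n = 51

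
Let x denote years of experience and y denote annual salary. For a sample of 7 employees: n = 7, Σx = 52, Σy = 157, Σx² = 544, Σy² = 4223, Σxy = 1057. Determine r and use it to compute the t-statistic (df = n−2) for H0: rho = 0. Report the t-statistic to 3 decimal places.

-0.778

Numerator: nΣxy − (Σx)(Σy) = 7·1057 − (52)(157) = -765
Denominator: √[(nΣx²−(Σx)²)(nΣy²−(Σy)²)]
  nΣx²−(Σx)² = 7·544 − 2704 = 1104;  nΣy²−(Σy)² = 7·4223 − 24649 = 4912
  √(1104·4912) = √5422848 = 2328.7009
r = -765 / 2328.7009 = -0.3285
t = r·√(n−2)/√(1−r²) = -0.3285·√5 / √(1−0.107912) = -0.734548 / 0.944504 = -0.778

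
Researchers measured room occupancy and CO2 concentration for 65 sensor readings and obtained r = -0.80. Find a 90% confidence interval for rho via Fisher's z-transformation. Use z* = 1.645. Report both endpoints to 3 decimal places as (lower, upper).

(-0.864, -0.711)

z_r = atanh(-0.80) = -1.098612;  SE = 1/√(n−3) = 1/√62 = 0.127000
z-limits: -1.098612 ± 1.645·0.127000 = -1.098612 ± 0.208915 = [-1.307527, -0.889697]
ρ-limits: (tanh -1.307527, tanh -0.889697) = (-0.864, -0.711)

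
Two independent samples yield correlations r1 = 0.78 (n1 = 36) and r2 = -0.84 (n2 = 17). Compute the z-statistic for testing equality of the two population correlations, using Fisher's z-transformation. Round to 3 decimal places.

7.106

z1 = atanh(0.78) = 1.045371,  z2 = atanh(-0.84) = -1.221174
SE = √(1/(n1−3) + 1/(n2−3)) = √(1/33 + 1/14) = √(0.0303030 + 0.0714286) = √0.1017316 = 0.318954
z = (z1 − z2)/SE = (1.045371 − (-1.221174)) / 0.318954 = 2.266545 / 0.318954 = 7.106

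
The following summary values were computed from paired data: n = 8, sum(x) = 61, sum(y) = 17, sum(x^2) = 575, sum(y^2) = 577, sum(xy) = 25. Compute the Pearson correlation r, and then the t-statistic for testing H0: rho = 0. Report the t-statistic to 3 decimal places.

S_xy = nΣxy − ΣxΣy = 8·25 − 61·17 = 200 − 1037 = -837
S_xx = nΣx² − (Σx)² = 8·575 − 61² = 4600 − 3721 = 879
S_yy = nΣy² − (Σy)² = 8·577 − 17² = 4616 − 289 = 4327
r = S_xy / √(S_xx·S_yy) = -837 / √(879·4327) = -837 / √3803433 = -837 / 1950.2392 = -0.4292
t = r·√(n−2)/√(1−r²) = -0.4292·√6 / √(1−0.184213) = -1.051321 / 0.903209 = -1.164

-1.164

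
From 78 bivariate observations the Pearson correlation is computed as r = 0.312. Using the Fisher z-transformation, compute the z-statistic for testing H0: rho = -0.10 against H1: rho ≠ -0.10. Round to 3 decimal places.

z_r = atanh(0.312) = 0.322760,  z_0 = atanh(-0.10) = -0.100335
SE = 1/√(n−3) = 1/√75 = 0.115470
z = (z_r − z_0)/SE = (0.322760 − (-0.100335)) / 0.115470 = 0.423095 / 0.115470 = 3.664

3.664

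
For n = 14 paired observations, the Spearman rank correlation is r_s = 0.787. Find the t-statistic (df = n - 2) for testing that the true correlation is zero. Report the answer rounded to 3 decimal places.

1 − r_s² = 1 − 0.619369 = 0.380631;  √(1−r_s²) = 0.616953
√(n−2) = √12 = 3.464102
t = r_s·√(n−2)/√(1−r_s²) = 0.787 · 3.464102 / 0.616953 = 4.419

4.419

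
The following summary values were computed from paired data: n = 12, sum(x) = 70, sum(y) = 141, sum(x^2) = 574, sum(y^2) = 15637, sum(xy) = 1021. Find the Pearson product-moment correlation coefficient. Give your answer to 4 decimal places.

Numerator: nΣxy − (Σx)(Σy) = 12·1021 − (70)(141) = 2382
Denominator: √[(nΣx²−(Σx)²)(nΣy²−(Σy)²)]
  nΣx²−(Σx)² = 12·574 − 4900 = 1988;  nΣy²−(Σy)² = 12·15637 − 19881 = 167763
  √(1988·167763) = √333512844 = 18262.3340
r = 2382 / 18262.3340 = 0.1304

0.1304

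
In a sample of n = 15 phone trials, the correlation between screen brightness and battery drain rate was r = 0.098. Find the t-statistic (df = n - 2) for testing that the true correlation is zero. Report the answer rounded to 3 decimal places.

0.355

t = r·√(n−2) / √(1−r²) with r = 0.098, n = 15
  = 0.098·√13 / √(1 − 0.009604)
  = 0.098·3.605551 / 0.995186
  = 0.353344 / 0.995186 = 0.355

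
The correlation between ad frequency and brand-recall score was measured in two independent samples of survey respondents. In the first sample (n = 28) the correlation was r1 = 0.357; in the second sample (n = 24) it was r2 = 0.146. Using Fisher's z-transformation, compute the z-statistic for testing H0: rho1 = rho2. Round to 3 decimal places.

0.765

z1 = atanh(0.357) = 0.373443,  z2 = atanh(0.146) = 0.147051
SE = √(1/(n1−3) + 1/(n2−3)) = √(1/25 + 1/21) = √(0.0400000 + 0.0476190) = √0.0876190 = 0.296005
z = (z1 − z2)/SE = (0.373443 − 0.147051) / 0.296005 = 0.226392 / 0.296005 = 0.765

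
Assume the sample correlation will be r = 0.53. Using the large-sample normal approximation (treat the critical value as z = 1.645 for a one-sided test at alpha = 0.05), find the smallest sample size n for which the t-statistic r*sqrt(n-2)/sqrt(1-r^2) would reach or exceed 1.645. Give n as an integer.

9

r√(n−2)/√(1−r²) ≥ 1.645  ⇔  n−2 ≥ (1.645)²·(1−r²)/r²
(1−r²)/r² = (1−0.2809)/0.2809 = 2.5600
n ≥ 2 + 2.706025·2.5600 = 2 + 6.9274 = 8.9274
⌈8.9274⌉ = 9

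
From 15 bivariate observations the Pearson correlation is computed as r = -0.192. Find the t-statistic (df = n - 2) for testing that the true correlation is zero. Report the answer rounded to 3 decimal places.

1 − r² = 1 − 0.036864 = 0.963136;  √(1−r²) = 0.981395
√(n−2) = √13 = 3.605551
t = r·√(n−2)/√(1−r²) = -0.192 · 3.605551 / 0.981395 = -0.705

-0.705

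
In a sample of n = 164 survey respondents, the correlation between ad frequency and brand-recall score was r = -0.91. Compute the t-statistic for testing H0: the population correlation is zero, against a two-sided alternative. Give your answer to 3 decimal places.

1 − r² = 1 − 0.8281 = 0.1719;  √(1−r²) = 0.414608
√(n−2) = √162 = 12.727922
t = r·√(n−2)/√(1−r²) = -0.91 · 12.727922 / 0.414608 = -27.936

-27.936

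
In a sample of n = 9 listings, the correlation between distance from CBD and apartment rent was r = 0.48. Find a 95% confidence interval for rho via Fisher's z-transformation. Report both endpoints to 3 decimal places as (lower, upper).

(-0.270, 0.868)

z_r = atanh(0.48) = 0.522984;  SE = 1/√(n−3) = 1/√6 = 0.408248
z-limits: 0.522984 ± 1.960·0.408248 = 0.522984 ± 0.800166 = [-0.277182, 1.323150]
ρ-limits: (tanh -0.277182, tanh 1.323150) = (-0.270, 0.868)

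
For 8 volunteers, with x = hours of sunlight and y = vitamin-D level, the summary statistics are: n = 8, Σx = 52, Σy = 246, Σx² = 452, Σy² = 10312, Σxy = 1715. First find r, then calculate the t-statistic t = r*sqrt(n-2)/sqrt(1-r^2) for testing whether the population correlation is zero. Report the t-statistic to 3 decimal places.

0.519

Numerator: nΣxy − (Σx)(Σy) = 8·1715 − (52)(246) = 928
Denominator: √[(nΣx²−(Σx)²)(nΣy²−(Σy)²)]
  nΣx²−(Σx)² = 8·452 − 2704 = 912;  nΣy²−(Σy)² = 8·10312 − 60516 = 21980
  √(912·21980) = √20045760 = 4477.2492
r = 928 / 4477.2492 = 0.2073
t = r·√(n−2)/√(1−r²) = 0.2073·√6 / √(1−0.042973) = 0.507779 / 0.978278 = 0.519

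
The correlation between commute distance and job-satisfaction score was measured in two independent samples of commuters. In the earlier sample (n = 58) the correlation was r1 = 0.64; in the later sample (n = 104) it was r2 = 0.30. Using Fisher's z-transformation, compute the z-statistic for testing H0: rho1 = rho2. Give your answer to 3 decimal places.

2.677

z1 = atanh(0.64) = 0.758174,  z2 = atanh(0.30) = 0.309520
SE = √(1/(n1−3) + 1/(n2−3)) = √(1/55 + 1/101) = √(0.0181818 + 0.0099010) = √0.0280828 = 0.167579
z = (z1 − z2)/SE = (0.758174 − 0.309520) / 0.167579 = 0.448654 / 0.167579 = 2.677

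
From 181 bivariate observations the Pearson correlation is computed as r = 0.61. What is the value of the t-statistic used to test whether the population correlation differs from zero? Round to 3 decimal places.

10.299

t = r·√(n−2) / √(1−r²) with r = 0.61, n = 181
  = 0.61·√179 / √(1 − 0.3721)
  = 0.61·13.379088 / 0.792401
  = 8.161244 / 0.792401 = 10.299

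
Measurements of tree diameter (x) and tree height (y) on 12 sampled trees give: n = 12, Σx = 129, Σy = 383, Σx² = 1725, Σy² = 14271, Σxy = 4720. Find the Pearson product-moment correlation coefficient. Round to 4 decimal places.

S_xy = nΣxy − ΣxΣy = 12·4720 − 129·383 = 56640 − 49407 = 7233
S_xx = nΣx² − (Σx)² = 12·1725 − 129² = 20700 − 16641 = 4059
S_yy = nΣy² − (Σy)² = 12·14271 − 383² = 171252 − 146689 = 24563
r = S_xy / √(S_xx·S_yy) = 7233 / √(4059·24563) = 7233 / √99701217 = 7233 / 9985.0497 = 0.7244

0.7244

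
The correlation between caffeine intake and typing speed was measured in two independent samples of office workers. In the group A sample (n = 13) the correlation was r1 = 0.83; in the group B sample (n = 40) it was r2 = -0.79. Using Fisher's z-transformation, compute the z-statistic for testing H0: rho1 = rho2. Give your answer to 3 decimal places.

z1 = atanh(0.83) = 1.188136,  z2 = atanh(-0.79) = -1.071432
SE = √(1/(n1−3) + 1/(n2−3)) = √(1/10 + 1/37) = √(0.1000000 + 0.0270270) = √0.1270270 = 0.356408
z = (z1 − z2)/SE = (1.188136 − (-1.071432)) / 0.356408 = 2.259568 / 0.356408 = 6.340

6.340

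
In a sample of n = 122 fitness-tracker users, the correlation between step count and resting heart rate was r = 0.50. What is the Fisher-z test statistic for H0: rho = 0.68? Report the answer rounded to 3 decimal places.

-3.052

z_r = atanh(0.50) = 0.549306,  z_0 = atanh(0.68) = 0.829114
SE = 1/√(n−3) = 1/√119 = 0.091670
z = (z_r − z_0)/SE = (0.549306 − 0.829114) / 0.091670 = -0.279808 / 0.091670 = -3.052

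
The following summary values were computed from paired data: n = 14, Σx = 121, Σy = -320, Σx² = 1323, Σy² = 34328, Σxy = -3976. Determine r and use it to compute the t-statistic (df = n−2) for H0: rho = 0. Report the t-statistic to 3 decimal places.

S_xy = nΣxy − ΣxΣy = 14·(-3976) − 121·(-320) = -55664 − (-38720) = -16944
S_xx = nΣx² − (Σx)² = 14·1323 − 121² = 18522 − 14641 = 3881
S_yy = nΣy² − (Σy)² = 14·34328 − (-320)² = 480592 − 102400 = 378192
r = S_xy / √(S_xx·S_yy) = -16944 / √(3881·378192) = -16944 / √1467763152 = -16944 / 38311.3972 = -0.4423
t = r·√(n−2)/√(1−r²) = -0.4423·√12 / √(1−0.195629) = -1.532172 / 0.896867 = -1.708

-1.708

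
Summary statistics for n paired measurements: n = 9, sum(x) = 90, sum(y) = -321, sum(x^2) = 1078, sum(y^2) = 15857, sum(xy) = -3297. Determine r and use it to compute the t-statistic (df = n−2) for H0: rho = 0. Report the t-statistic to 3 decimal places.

Numerator: nΣxy − (Σx)(Σy) = 9·(-3297) − (90)(-321) = -783
Denominator: √[(nΣx²−(Σx)²)(nΣy²−(Σy)²)]
  nΣx²−(Σx)² = 9·1078 − 8100 = 1602;  nΣy²−(Σy)² = 9·15857 − 103041 = 39672
  √(1602·39672) = √63554544 = 7972.1104
r = -783 / 7972.1104 = -0.0982
t = r·√(n−2)/√(1−r²) = -0.0982·√7 / √(1−0.009643) = -0.259813 / 0.995167 = -0.261

-0.261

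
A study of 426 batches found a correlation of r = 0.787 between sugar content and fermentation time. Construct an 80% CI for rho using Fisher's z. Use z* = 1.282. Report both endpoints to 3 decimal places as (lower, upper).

(0.762, 0.810)

z_r = atanh(0.787) = 1.063501;  SE = 1/√(n−3) = 1/√423 = 0.048622
z-limits: 1.063501 ± 1.282·0.048622 = 1.063501 ± 0.062333 = [1.001168, 1.125834]
ρ-limits: (tanh 1.001168, tanh 1.125834) = (0.762, 0.810)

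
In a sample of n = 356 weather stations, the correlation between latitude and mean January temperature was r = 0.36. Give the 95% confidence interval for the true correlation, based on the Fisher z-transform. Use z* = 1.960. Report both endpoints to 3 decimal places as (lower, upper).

Fisher z: z_r = atanh(r) = ½·ln((1+0.36)/(1−0.36)) = 0.376886
SE(z) = 1/√(n−3) = 1/√353 = 0.053225
95% ⇒ z* = 1.960; margin = 1.960·0.053225 = 0.104321
CI on z-scale: (0.272565, 0.481207)
Back-transform: tanh(0.272565) = 0.266010, tanh(0.481207) = 0.447210

(0.266, 0.447)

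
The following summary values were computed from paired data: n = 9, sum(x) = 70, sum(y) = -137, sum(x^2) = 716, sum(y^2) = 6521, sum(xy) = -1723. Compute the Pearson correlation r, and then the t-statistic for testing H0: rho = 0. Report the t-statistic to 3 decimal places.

Numerator: nΣxy − (Σx)(Σy) = 9·(-1723) − (70)(-137) = -5917
Denominator: √[(nΣx²−(Σx)²)(nΣy²−(Σy)²)]
  nΣx²−(Σx)² = 9·716 − 4900 = 1544;  nΣy²−(Σy)² = 9·6521 − 18769 = 39920
  √(1544·39920) = √61636480 = 7850.8904
r = -5917 / 7850.8904 = -0.7537
t = r·√(n−2)/√(1−r²) = -0.7537·√7 / √(1−0.568064) = -1.994103 / 0.657218 = -3.034

-3.034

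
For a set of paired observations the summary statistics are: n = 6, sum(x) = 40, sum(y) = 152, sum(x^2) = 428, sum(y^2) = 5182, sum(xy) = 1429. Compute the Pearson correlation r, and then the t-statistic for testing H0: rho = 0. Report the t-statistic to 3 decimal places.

4.056

S_xy = nΣxy − ΣxΣy = 6·1429 − 40·152 = 8574 − 6080 = 2494
S_xx = nΣx² − (Σx)² = 6·428 − 40² = 2568 − 1600 = 968
S_yy = nΣy² − (Σy)² = 6·5182 − 152² = 31092 − 23104 = 7988
r = S_xy / √(S_xx·S_yy) = 2494 / √(968·7988) = 2494 / √7732384 = 2494 / 2780.7165 = 0.8969
t = r·√(n−2)/√(1−r²) = 0.8969·√4 / √(1−0.804430) = 1.793800 / 0.442233 = 4.056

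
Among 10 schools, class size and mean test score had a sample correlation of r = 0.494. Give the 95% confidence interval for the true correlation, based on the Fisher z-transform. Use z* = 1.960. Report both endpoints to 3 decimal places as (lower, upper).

Fisher z: z_r = atanh(r) = ½·ln((1+0.494)/(1−0.494)) = 0.541338
SE(z) = 1/√(n−3) = 1/√7 = 0.377964
95% ⇒ z* = 1.960; margin = 1.960·0.377964 = 0.740809
CI on z-scale: (-0.199471, 1.282147)
Back-transform: tanh(-0.199471) = -0.196867, tanh(1.282147) = 0.857056

(-0.197, 0.857)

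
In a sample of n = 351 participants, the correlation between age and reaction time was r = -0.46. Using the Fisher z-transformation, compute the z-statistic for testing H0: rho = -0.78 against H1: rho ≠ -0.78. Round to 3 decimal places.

Fisher z: atanh(-0.46) = -0.497311, atanh(-0.78) = -1.045371
z = (z_r − z_0)·√(n−3) = (-0.497311 − (-1.045371))·√348 = 0.548060 · 18.654758 = 10.224

10.224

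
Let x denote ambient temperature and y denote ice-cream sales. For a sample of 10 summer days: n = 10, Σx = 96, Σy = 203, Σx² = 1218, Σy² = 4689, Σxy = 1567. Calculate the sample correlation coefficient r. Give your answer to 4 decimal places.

S_xy = nΣxy − ΣxΣy = 10·1567 − 96·203 = 15670 − 19488 = -3818
S_xx = nΣx² − (Σx)² = 10·1218 − 96² = 12180 − 9216 = 2964
S_yy = nΣy² − (Σy)² = 10·4689 − 203² = 46890 − 41209 = 5681
r = S_xy / √(S_xx·S_yy) = -3818 / √(2964·5681) = -3818 / √16838484 = -3818 / 4103.4722 = -0.9304

-0.9304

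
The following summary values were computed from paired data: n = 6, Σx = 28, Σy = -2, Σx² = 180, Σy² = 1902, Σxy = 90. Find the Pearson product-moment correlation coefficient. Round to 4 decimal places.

Numerator: nΣxy − (Σx)(Σy) = 6·90 − (28)(-2) = 596
Denominator: √[(nΣx²−(Σx)²)(nΣy²−(Σy)²)]
  nΣx²−(Σx)² = 6·180 − 784 = 296;  nΣy²−(Σy)² = 6·1902 − 4 = 11408
  √(296·11408) = √3376768 = 1837.5984
r = 596 / 1837.5984 = 0.3243

0.3243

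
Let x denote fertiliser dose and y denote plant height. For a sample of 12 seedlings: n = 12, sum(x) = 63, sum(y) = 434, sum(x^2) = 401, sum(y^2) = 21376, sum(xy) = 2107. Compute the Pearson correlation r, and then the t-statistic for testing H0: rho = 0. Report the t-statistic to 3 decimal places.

-0.892

Numerator: nΣxy − (Σx)(Σy) = 12·2107 − (63)(434) = -2058
Denominator: √[(nΣx²−(Σx)²)(nΣy²−(Σy)²)]
  nΣx²−(Σx)² = 12·401 − 3969 = 843;  nΣy²−(Σy)² = 12·21376 − 188356 = 68156
  √(843·68156) = √57455508 = 7579.9412
r = -2058 / 7579.9412 = -0.2715
t = r·√(n−2)/√(1−r²) = -0.2715·√10 / √(1−0.073712) = -0.858558 / 0.962439 = -0.892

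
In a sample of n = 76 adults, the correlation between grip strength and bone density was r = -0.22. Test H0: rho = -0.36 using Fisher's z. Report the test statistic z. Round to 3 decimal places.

1.309

Fisher z: atanh(-0.22) = -0.223656, atanh(-0.36) = -0.376886
z = (z_r − z_0)·√(n−3) = (-0.223656 − (-0.376886))·√73 = 0.153230 · 8.544004 = 1.309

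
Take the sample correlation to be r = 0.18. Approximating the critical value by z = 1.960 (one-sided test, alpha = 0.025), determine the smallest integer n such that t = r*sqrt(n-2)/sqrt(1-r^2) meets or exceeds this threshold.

117

Need r·√(n−2)/√(1−r²) ≥ 1.960
√(n−2) ≥ 1.960·√(1−0.0324) / 0.18 = 1.960·0.983667 / 0.18 = 10.7110
n−2 ≥ 114.7255  ⇒  n ≥ 116.7255
Smallest integer n = 117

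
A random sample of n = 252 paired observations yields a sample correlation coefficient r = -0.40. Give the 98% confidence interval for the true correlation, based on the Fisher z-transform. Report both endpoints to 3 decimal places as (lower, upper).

(-0.516, -0.269)

Fisher z: z_r = atanh(r) = ½·ln((1+(-0.40))/(1−(-0.40))) = -0.423649
SE(z) = 1/√(n−3) = 1/√249 = 0.063372
98% ⇒ z* = 2.326; margin = 2.326·0.063372 = 0.147403
CI on z-scale: (-0.571052, -0.276246)
Back-transform: tanh(-0.571052) = -0.516131, tanh(-0.276246) = -0.269427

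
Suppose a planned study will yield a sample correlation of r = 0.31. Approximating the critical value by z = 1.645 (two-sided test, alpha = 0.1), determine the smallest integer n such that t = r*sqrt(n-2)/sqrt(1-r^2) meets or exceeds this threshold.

Need r·√(n−2)/√(1−r²) ≥ 1.645
√(n−2) ≥ 1.645·√(1−0.0961) / 0.31 = 1.645·0.950737 / 0.31 = 5.0450
n−2 ≥ 25.4520  ⇒  n ≥ 27.4520
Smallest integer n = 28

28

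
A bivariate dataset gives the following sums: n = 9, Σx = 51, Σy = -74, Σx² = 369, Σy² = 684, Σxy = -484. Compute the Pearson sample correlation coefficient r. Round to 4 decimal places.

-0.8318

Numerator: nΣxy − (Σx)(Σy) = 9·(-484) − (51)(-74) = -582
Denominator: √[(nΣx²−(Σx)²)(nΣy²−(Σy)²)]
  nΣx²−(Σx)² = 9·369 − 2601 = 720;  nΣy²−(Σy)² = 9·684 − 5476 = 680
  √(720·680) = √489600 = 699.7142
r = -582 / 699.7142 = -0.8318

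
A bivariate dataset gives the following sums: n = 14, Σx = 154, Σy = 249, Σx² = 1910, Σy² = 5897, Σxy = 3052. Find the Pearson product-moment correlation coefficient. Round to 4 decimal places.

0.5558

Numerator: nΣxy − (Σx)(Σy) = 14·3052 − (154)(249) = 4382
Denominator: √[(nΣx²−(Σx)²)(nΣy²−(Σy)²)]
  nΣx²−(Σx)² = 14·1910 − 23716 = 3024;  nΣy²−(Σy)² = 14·5897 − 62001 = 20557
  √(3024·20557) = √62164368 = 7884.4383
r = 4382 / 7884.4383 = 0.5558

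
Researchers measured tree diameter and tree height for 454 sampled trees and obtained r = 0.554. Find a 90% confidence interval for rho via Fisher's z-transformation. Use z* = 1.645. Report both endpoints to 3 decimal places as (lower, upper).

Fisher z: z_r = atanh(r) = ½·ln((1+0.554)/(1−0.554)) = 0.624134
SE(z) = 1/√(n−3) = 1/√451 = 0.047088
90% ⇒ z* = 1.645; margin = 1.645·0.047088 = 0.077460
CI on z-scale: (0.546674, 0.701594)
Back-transform: tanh(0.546674) = 0.498023, tanh(0.701594) = 0.605379

(0.498, 0.605)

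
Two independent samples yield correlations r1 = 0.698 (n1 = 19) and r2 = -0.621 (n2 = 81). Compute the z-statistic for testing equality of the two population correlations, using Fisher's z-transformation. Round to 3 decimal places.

5.794

Fisher z-transforms: z1 = atanh(0.698) = 0.863390, z2 = atanh(-0.621) = -0.726631; difference d = 1.590021
Var(d) = 1/16 + 1/78 = 0.0625000 + 0.0128205 = 0.0753205
z = d/√Var(d) = 1.590021 / √0.0753205 = 1.590021 / 0.274446 = 5.794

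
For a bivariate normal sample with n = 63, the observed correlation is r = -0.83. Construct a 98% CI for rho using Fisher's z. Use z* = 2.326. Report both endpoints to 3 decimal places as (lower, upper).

(-0.903, -0.710)

z_r = atanh(-0.83) = -1.188136;  SE = 1/√(n−3) = 1/√60 = 0.129099
z-limits: -1.188136 ± 2.326·0.129099 = -1.188136 ± 0.300284 = [-1.488420, -0.887852]
ρ-limits: (tanh -1.488420, tanh -0.887852) = (-0.903, -0.710)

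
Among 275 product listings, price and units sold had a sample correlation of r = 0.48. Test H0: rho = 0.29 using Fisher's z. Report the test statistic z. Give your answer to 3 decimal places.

3.701

Fisher z: atanh(0.48) = 0.522984, atanh(0.29) = 0.298566
z = (z_r − z_0)·√(n−3) = (0.522984 − 0.298566)·√272 = 0.224418 · 16.492423 = 3.701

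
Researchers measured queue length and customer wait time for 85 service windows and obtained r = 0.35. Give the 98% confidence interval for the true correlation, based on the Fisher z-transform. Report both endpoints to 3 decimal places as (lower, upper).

Fisher z: z_r = atanh(r) = ½·ln((1+0.35)/(1−0.35)) = 0.365444
SE(z) = 1/√(n−3) = 1/√82 = 0.110432
98% ⇒ z* = 2.326; margin = 2.326·0.110432 = 0.256865
CI on z-scale: (0.108579, 0.622309)
Back-transform: tanh(0.108579) = 0.108154, tanh(0.622309) = 0.552734

(0.108, 0.553)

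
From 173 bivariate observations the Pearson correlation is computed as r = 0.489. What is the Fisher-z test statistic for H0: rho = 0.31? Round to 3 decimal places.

2.793

z_r = atanh(0.489) = 0.534745,  z_0 = atanh(0.31) = 0.320545
SE = 1/√(n−3) = 1/√170 = 0.076696
z = (z_r − z_0)/SE = (0.534745 − 0.320545) / 0.076696 = 0.214200 / 0.076696 = 2.793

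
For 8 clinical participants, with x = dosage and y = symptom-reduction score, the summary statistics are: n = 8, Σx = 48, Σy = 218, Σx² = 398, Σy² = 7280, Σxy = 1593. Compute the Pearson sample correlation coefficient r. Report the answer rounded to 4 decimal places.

S_xy = nΣxy − ΣxΣy = 8·1593 − 48·218 = 12744 − 10464 = 2280
S_xx = nΣx² − (Σx)² = 8·398 − 48² = 3184 − 2304 = 880
S_yy = nΣy² − (Σy)² = 8·7280 − 218² = 58240 − 47524 = 10716
r = S_xy / √(S_xx·S_yy) = 2280 / √(880·10716) = 2280 / √9430080 = 2280 / 3070.8435 = 0.7425

0.7425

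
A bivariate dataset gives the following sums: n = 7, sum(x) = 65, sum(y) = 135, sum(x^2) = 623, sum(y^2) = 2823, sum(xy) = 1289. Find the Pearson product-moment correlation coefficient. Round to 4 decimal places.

S_xy = nΣxy − ΣxΣy = 7·1289 − 65·135 = 9023 − 8775 = 248
S_xx = nΣx² − (Σx)² = 7·623 − 65² = 4361 − 4225 = 136
S_yy = nΣy² − (Σy)² = 7·2823 − 135² = 19761 − 18225 = 1536
r = S_xy / √(S_xx·S_yy) = 248 / √(136·1536) = 248 / √208896 = 248 / 457.0514 = 0.5426

0.5426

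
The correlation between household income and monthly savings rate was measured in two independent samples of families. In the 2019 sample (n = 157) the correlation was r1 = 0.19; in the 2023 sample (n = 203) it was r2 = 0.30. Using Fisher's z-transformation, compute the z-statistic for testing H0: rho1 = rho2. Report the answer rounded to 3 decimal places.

z1 = atanh(0.19) = 0.192337,  z2 = atanh(0.30) = 0.309520
SE = √(1/(n1−3) + 1/(n2−3)) = √(1/154 + 1/200) = √(0.0064935 + 0.0050000) = √0.0114935 = 0.107208
z = (z1 − z2)/SE = (0.192337 − 0.309520) / 0.107208 = -0.117183 / 0.107208 = -1.093

-1.093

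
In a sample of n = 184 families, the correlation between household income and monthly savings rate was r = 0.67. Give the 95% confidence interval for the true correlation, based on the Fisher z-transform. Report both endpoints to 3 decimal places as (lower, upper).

(0.582, 0.743)

z_r = atanh(0.67) = 0.810743;  SE = 1/√(n−3) = 1/√181 = 0.074329
z-limits: 0.810743 ± 1.960·0.074329 = 0.810743 ± 0.145685 = [0.665058, 0.956428]
ρ-limits: (tanh 0.665058, tanh 0.956428) = (0.582, 0.743)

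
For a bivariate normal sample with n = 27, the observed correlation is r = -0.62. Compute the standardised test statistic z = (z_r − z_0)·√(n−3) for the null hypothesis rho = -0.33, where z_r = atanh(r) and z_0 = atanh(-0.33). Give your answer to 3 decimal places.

-1.872

z_r = atanh(-0.62) = -0.725005,  z_0 = atanh(-0.33) = -0.342828
SE = 1/√(n−3) = 1/√24 = 0.204124
z = (z_r − z_0)/SE = (-0.725005 − (-0.342828)) / 0.204124 = -0.382177 / 0.204124 = -1.872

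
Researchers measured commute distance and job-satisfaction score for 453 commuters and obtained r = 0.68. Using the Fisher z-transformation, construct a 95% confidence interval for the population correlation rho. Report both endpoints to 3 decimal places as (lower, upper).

z_r = atanh(0.68) = 0.829114;  SE = 1/√(n−3) = 1/√450 = 0.047140
z-limits: 0.829114 ± 1.960·0.047140 = 0.829114 ± 0.092394 = [0.736720, 0.921508]
ρ-limits: (tanh 0.736720, tanh 0.921508) = (0.627, 0.727)

(0.627, 0.727)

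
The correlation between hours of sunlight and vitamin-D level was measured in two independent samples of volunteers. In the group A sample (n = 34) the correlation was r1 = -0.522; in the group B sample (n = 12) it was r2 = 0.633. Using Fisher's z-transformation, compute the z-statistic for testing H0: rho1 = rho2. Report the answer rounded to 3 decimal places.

-3.501

Fisher z-transforms: z1 = atanh(-0.522) = -0.579085, z2 = atanh(0.633) = 0.746406; difference d = -1.325491
Var(d) = 1/31 + 1/9 = 0.0322581 + 0.1111111 = 0.1433692
z = d/√Var(d) = -1.325491 / √0.1433692 = -1.325491 / 0.378641 = -3.501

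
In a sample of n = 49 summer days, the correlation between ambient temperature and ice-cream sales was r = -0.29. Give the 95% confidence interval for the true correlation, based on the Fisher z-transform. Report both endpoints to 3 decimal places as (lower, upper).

(-0.528, -0.010)

z_r = atanh(-0.29) = -0.298566;  SE = 1/√(n−3) = 1/√46 = 0.147442
z-limits: -0.298566 ± 1.960·0.147442 = -0.298566 ± 0.288986 = [-0.587552, -0.009580]
ρ-limits: (tanh -0.587552, tanh -0.009580) = (-0.528, -0.010)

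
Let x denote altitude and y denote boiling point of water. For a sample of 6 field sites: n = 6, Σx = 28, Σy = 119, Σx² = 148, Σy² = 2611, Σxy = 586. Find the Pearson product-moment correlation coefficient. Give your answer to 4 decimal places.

0.4651

Numerator: nΣxy − (Σx)(Σy) = 6·586 − (28)(119) = 184
Denominator: √[(nΣx²−(Σx)²)(nΣy²−(Σy)²)]
  nΣx²−(Σx)² = 6·148 − 784 = 104;  nΣy²−(Σy)² = 6·2611 − 14161 = 1505
  √(104·1505) = √156520 = 395.6261
r = 184 / 395.6261 = 0.4651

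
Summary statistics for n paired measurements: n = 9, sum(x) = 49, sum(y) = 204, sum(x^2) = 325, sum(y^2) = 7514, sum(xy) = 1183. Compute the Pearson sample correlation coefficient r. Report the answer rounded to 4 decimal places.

0.1763

Numerator: nΣxy − (Σx)(Σy) = 9·1183 − (49)(204) = 651
Denominator: √[(nΣx²−(Σx)²)(nΣy²−(Σy)²)]
  nΣx²−(Σx)² = 9·325 − 2401 = 524;  nΣy²−(Σy)² = 9·7514 − 41616 = 26010
  √(524·26010) = √13629240 = 3691.7801
r = 651 / 3691.7801 = 0.1763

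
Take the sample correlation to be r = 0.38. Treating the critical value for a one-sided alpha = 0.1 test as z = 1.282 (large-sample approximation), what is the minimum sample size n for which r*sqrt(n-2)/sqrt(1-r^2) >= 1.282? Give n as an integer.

12

r√(n−2)/√(1−r²) ≥ 1.282  ⇔  n−2 ≥ (1.282)²·(1−r²)/r²
(1−r²)/r² = (1−0.1444)/0.1444 = 5.9252
n ≥ 2 + 1.643524·5.9252 = 2 + 9.7382 = 11.7382
⌈11.7382⌉ = 12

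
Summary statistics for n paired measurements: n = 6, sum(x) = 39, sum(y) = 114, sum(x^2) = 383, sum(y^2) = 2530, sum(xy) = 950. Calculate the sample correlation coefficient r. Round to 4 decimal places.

S_xy = nΣxy − ΣxΣy = 6·950 − 39·114 = 5700 − 4446 = 1254
S_xx = nΣx² − (Σx)² = 6·383 − 39² = 2298 − 1521 = 777
S_yy = nΣy² − (Σy)² = 6·2530 − 114² = 15180 − 12996 = 2184
r = S_xy / √(S_xx·S_yy) = 1254 / √(777·2184) = 1254 / √1696968 = 1254 / 1302.6772 = 0.9626

0.9626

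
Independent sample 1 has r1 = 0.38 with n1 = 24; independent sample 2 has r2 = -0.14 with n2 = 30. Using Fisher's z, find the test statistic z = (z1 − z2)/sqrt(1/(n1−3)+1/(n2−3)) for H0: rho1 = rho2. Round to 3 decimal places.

Fisher z-transforms: z1 = atanh(0.38) = 0.400060, z2 = atanh(-0.14) = -0.140926; difference d = 0.540986
Var(d) = 1/21 + 1/27 = 0.0476190 + 0.0370370 = 0.0846560
z = d/√Var(d) = 0.540986 / √0.0846560 = 0.540986 / 0.290957 = 1.859

1.859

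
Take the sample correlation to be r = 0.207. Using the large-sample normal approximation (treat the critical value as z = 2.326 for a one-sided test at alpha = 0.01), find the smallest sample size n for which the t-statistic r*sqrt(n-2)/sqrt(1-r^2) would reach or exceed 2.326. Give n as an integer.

Need r·√(n−2)/√(1−r²) ≥ 2.326
√(n−2) ≥ 2.326·√(1−0.042849) / 0.207 = 2.326·0.978341 / 0.207 = 10.9933
n−2 ≥ 120.8526  ⇒  n ≥ 122.8526
Smallest integer n = 123

123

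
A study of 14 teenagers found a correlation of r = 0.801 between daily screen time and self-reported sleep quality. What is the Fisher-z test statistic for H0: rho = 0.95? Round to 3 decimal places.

-2.422

Fisher z: atanh(0.801) = 1.101396, atanh(0.95) = 1.831781
z = (z_r − z_0)·√(n−3) = (1.101396 − 1.831781)·√11 = -0.730385 · 3.316625 = -2.422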